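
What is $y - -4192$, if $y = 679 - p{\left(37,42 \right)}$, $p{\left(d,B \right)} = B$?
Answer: $4829$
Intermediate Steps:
$y = 637$ ($y = 679 - 42 = 637$)
$y - -4192 = 637 - -4192 = 637 + 4192 = 4829$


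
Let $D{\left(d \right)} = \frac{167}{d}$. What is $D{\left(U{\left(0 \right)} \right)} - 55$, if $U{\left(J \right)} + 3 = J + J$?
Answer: $- \frac{332}{3} \approx -110.67$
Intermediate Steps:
$U{\left(J \right)} = -3 + 2 J$ ($U{\left(J \right)} = -3 + \left(J + J\right) = -3 + 2 J$)
$D{\left(U{\left(0 \right)} \right)} - 55 = \frac{167}{-3 + 2 \cdot 0} - 55 = \frac{167}{-3 + 0} - 55 = \frac{167}{-3} - 55 = 167 \left(- \frac{1}{3}\right) - 55 = - \frac{167}{3} - 55 = - \frac{332}{3}$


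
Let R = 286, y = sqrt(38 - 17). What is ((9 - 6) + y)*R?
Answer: 858 + 286*sqrt(21) ≈ 2168.6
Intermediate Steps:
y = sqrt(21) ≈ 4.5826
((9 - 6) + y)*R = ((9 - 6) + sqrt(21))*286 = (3 + sqrt(21))*286 = 858 + 286*sqrt(21)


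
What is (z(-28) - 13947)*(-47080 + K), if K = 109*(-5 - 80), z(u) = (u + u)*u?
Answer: 697494755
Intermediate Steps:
z(u) = 2*u**2 (z(u) = (2*u)*u = 2*u**2)
K = -9265 (K = 109*(-85) = -9265)
(z(-28) - 13947)*(-47080 + K) = (2*(-28)**2 - 13947)*(-47080 - 9265) = (2*784 - 13947)*(-56345) = (1568 - 13947)*(-56345) = -12379*(-56345) = 697494755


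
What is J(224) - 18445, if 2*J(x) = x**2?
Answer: 6643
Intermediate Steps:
J(x) = x**2/2
J(224) - 18445 = (1/2)*224**2 - 18445 = (1/2)*50176 - 18445 = 25088 - 18445 = 6643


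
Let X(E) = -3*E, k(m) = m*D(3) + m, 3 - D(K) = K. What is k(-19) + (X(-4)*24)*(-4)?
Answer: -1171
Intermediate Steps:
D(K) = 3 - K
k(m) = m (k(m) = m*(3 - 1*3) + m = m*(3 - 3) + m = m*0 + m = 0 + m = m)
k(-19) + (X(-4)*24)*(-4) = -19 + (-3*(-4)*24)*(-4) = -19 + (12*24)*(-4) = -19 + 288*(-4) = -19 - 1152 = -1171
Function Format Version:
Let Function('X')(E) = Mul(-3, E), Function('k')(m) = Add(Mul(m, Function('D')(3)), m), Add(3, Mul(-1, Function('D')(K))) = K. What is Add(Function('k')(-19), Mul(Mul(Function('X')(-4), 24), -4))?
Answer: -1171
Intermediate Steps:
Function('D')(K) = Add(3, Mul(-1, K))
Function('k')(m) = m (Function('k')(m) = Add(Mul(m, Add(3, Mul(-1, 3))), m) = Add(Mul(m, Add(3, -3)), m) = Add(Mul(m, 0), m) = Add(0, m) = m)
Add(Function('k')(-19), Mul(Mul(Function('X')(-4), 24), -4)) = Add(-19, Mul(Mul(Mul(-3, -4), 24), -4)) = Add(-19, Mul(Mul(12, 24), -4)) = Add(-19, Mul(288, -4)) = Add(-19, -1152) = -1171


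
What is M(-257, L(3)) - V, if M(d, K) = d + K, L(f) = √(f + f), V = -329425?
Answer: 329168 + √6 ≈ 3.2917e+5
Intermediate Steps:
L(f) = √2*√f (L(f) = √(2*f) = √2*√f)
M(d, K) = K + d
M(-257, L(3)) - V = (√2*√3 - 257) - 1*(-329425) = (√6 - 257) + 329425 = (-257 + √6) + 329425 = 329168 + √6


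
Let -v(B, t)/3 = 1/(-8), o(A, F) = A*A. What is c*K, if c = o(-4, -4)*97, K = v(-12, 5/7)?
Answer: 582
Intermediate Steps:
o(A, F) = A²
v(B, t) = 3/8 (v(B, t) = -3/(-8) = -3*(-⅛) = 3/8)
K = 3/8 ≈ 0.37500
c = 1552 (c = (-4)²*97 = 16*97 = 1552)
c*K = 1552*(3/8) = 582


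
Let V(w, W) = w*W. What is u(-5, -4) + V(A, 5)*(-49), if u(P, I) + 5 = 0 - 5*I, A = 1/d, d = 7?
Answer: -20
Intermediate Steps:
A = ⅐ (A = 1/7 = ⅐ ≈ 0.14286)
u(P, I) = -5 - 5*I (u(P, I) = -5 + (0 - 5*I) = -5 - 5*I)
V(w, W) = W*w
u(-5, -4) + V(A, 5)*(-49) = (-5 - 5*(-4)) + (5*(⅐))*(-49) = (-5 + 20) + (5/7)*(-49) = 15 - 35 = -20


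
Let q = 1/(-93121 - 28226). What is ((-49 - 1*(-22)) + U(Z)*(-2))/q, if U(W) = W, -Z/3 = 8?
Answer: -2548287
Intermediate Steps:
Z = -24 (Z = -3*8 = -24)
q = -1/121347 (q = 1/(-121347) = -1/121347 ≈ -8.2408e-6)
((-49 - 1*(-22)) + U(Z)*(-2))/q = ((-49 - 1*(-22)) - 24*(-2))/(-1/121347) = ((-49 + 22) + 48)*(-121347) = (-27 + 48)*(-121347) = 21*(-121347) = -2548287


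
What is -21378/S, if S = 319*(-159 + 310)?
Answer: -21378/48169 ≈ -0.44381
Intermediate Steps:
S = 48169 (S = 319*151 = 48169)
-21378/S = -21378/48169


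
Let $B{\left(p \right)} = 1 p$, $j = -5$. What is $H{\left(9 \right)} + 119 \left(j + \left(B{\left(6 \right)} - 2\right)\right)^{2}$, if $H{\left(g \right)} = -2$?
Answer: $117$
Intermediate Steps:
$B{\left(p \right)} = p$
$H{\left(9 \right)} + 119 \left(j + \left(B{\left(6 \right)} - 2\right)\right)^{2} = -2 + 119 \left(-5 + \left(6 - 2\right)\right)^{2} = -2 + 119 \left(-5 + 4\right)^{2} = -2 + 119 \left(-1\right)^{2} = -2 + 119 \cdot 1 = -2 + 119 = 117$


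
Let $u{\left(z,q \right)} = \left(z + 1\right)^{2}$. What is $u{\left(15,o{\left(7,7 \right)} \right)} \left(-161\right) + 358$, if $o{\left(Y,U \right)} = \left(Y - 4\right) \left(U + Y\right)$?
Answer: $-40858$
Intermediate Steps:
$o{\left(Y,U \right)} = \left(-4 + Y\right) \left(U + Y\right)$
$u{\left(z,q \right)} = \left(1 + z\right)^{2}$
$u{\left(15,o{\left(7,7 \right)} \right)} \left(-161\right) + 358 = \left(1 + 15\right)^{2} \left(-161\right) + 358 = 16^{2} \left(-161\right) + 358 = 256 \left(-161\right) + 358 = -41216 + 358 = -40858$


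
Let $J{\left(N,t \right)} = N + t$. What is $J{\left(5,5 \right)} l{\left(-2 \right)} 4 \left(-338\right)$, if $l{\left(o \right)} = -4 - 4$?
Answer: $108160$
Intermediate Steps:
$l{\left(o \right)} = -8$
$J{\left(5,5 \right)} l{\left(-2 \right)} 4 \left(-338\right) = \left(5 + 5\right) \left(-8\right) 4 \left(-338\right) = 10 \left(-8\right) 4 \left(-338\right) = \left(-80\right) 4 \left(-338\right) = \left(-320\right) \left(-338\right) = 108160$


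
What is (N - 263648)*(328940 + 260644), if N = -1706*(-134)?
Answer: -20661381696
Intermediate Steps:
N = 228604
(N - 263648)*(328940 + 260644) = (228604 - 263648)*(328940 + 260644) = -35044*589584 = -20661381696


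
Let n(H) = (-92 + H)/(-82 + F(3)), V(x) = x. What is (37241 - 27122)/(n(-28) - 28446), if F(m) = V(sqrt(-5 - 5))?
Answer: -53840254371/151345113374 - 16865*I*sqrt(10)/75672556687 ≈ -0.35574 - 7.0477e-7*I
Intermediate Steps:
F(m) = I*sqrt(10) (F(m) = sqrt(-5 - 5) = sqrt(-10) = I*sqrt(10))
n(H) = (-92 + H)/(-82 + I*sqrt(10))
(37241 - 27122)/(n(-28) - 28446) = (37241 - 27122)/(-(-92 - 28)/(82 - I*sqrt(10)) - 28446) = 10119/(-1*(-120)/(82 - I*sqrt(10)) - 28446) = 10119/(120/(82 - I*sqrt(10)) - 28446) = 10119/(-28446 + 120/(82 - I*sqrt(10)))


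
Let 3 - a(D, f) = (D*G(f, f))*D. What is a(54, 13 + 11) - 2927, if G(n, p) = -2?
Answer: 2908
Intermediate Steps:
a(D, f) = 3 + 2*D² (a(D, f) = 3 - D*(-2)*D = 3 - (-2*D)*D = 3 - (-2)*D² = 3 + 2*D²)
a(54, 13 + 11) - 2927 = (3 + 2*54²) - 2927 = (3 + 2*2916) - 2927 = (3 + 5832) - 2927 = 5835 - 2927 = 2908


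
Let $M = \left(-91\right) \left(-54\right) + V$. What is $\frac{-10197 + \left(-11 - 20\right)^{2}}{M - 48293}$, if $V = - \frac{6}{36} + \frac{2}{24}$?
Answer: $\frac{110832}{520549} \approx 0.21291$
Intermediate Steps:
$V = - \frac{1}{12}$ ($V = \left(-6\right) \frac{1}{36} + 2 \cdot \frac{1}{24} = - \frac{1}{6} + \frac{1}{12} = - \frac{1}{12} \approx -0.083333$)
$M = \frac{58967}{12}$ ($M = \left(-91\right) \left(-54\right) - \frac{1}{12} = 4914 - \frac{1}{12} = \frac{58967}{12} \approx 4913.9$)
$\frac{-10197 + \left(-11 - 20\right)^{2}}{M - 48293} = \frac{-10197 + \left(-11 - 20\right)^{2}}{\frac{58967}{12} - 48293} = \frac{-10197 + \left(-31\right)^{2}}{- \frac{520549}{12}} = \left(-10197 + 961\right) \left(- \frac{12}{520549}\right) = \left(-9236\right) \left(- \frac{12}{520549}\right) = \frac{110832}{520549}$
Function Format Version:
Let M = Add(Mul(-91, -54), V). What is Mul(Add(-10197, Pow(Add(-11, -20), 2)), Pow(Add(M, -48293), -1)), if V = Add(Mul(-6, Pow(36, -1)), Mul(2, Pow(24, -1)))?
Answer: Rational(110832, 520549) ≈ 0.21291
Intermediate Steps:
V = Rational(-1, 12) (V = Add(Mul(-6, Rational(1, 36)), Mul(2, Rational(1, 24))) = Add(Rational(-1, 6), Rational(1, 12)) = Rational(-1, 12) ≈ -0.083333)
M = Rational(58967, 12) (M = Add(Mul(-91, -54), Rational(-1, 12)) = Add(4914, Rational(-1, 12)) = Rational(58967, 12) ≈ 4913.9)
Mul(Add(-10197, Pow(Add(-11, -20), 2)), Pow(Add(M, -48293), -1)) = Mul(Add(-10197, Pow(Add(-11, -20), 2)), Pow(Add(Rational(58967, 12), -48293), -1)) = Mul(Add(-10197, Pow(-31, 2)), Pow(Rational(-520549, 12), -1)) = Mul(Add(-10197, 961), Rational(-12, 520549)) = Mul(-9236, Rational(-12, 520549)) = Rational(110832, 520549)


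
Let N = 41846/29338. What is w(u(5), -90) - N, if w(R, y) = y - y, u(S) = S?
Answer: -20923/14669 ≈ -1.4263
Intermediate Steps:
w(R, y) = 0
N = 20923/14669 (N = 41846*(1/29338) = 20923/14669 ≈ 1.4263)
w(u(5), -90) - N = 0 - 1*20923/14669 = 0 - 20923/14669 = -20923/14669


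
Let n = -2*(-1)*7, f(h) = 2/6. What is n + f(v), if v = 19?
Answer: 43/3 ≈ 14.333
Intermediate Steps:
f(h) = ⅓ (f(h) = 2*(⅙) = ⅓)
n = 14 (n = 2*7 = 14)
n + f(v) = 14 + ⅓ = 43/3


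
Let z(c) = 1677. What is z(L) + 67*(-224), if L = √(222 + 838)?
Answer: -13331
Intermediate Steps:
L = 2*√265 (L = √1060 = 2*√265 ≈ 32.558)
z(L) + 67*(-224) = 1677 + 67*(-224) = 1677 - 15008 = -13331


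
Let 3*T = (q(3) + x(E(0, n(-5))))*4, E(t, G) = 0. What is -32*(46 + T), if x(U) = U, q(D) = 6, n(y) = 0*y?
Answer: -1728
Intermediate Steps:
n(y) = 0
T = 8 (T = ((6 + 0)*4)/3 = (6*4)/3 = (1/3)*24 = 8)
-32*(46 + T) = -32*(46 + 8) = -32*54 = -1728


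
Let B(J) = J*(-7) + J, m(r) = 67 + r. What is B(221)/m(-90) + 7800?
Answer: 180726/23 ≈ 7857.6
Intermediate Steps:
B(J) = -6*J (B(J) = -7*J + J = -6*J)
B(221)/m(-90) + 7800 = (-6*221)/(67 - 90) + 7800 = -1326/(-23) + 7800 = -1326*(-1/23) + 7800 = 1326/23 + 7800 = 180726/23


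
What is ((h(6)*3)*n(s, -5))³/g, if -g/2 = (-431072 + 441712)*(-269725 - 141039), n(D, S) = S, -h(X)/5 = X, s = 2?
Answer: 2278125/218526448 ≈ 0.010425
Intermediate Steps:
h(X) = -5*X
g = 8741057920 (g = -2*(-431072 + 441712)*(-269725 - 141039) = -21280*(-410764) = -2*(-4370528960) = 8741057920)
((h(6)*3)*n(s, -5))³/g = ((-5*6*3)*(-5))³/8741057920 = (-30*3*(-5))³*(1/8741057920) = (-90*(-5))³*(1/8741057920) = 450³*(1/8741057920) = 91125000*(1/8741057920) = 2278125/218526448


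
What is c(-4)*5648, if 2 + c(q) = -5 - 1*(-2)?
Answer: -28240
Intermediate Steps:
c(q) = -5 (c(q) = -2 + (-5 - 1*(-2)) = -2 + (-5 + 2) = -2 - 3 = -5)
c(-4)*5648 = -5*5648 = -28240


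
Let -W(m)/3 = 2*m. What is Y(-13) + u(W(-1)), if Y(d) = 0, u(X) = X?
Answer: 6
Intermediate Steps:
W(m) = -6*m
Y(-13) + u(W(-1)) = 0 - 6*(-1) = 0 + 6 = 6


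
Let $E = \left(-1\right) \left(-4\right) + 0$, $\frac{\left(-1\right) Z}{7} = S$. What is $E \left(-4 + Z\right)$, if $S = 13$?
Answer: $-380$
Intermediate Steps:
$Z = -91$ ($Z = \left(-7\right) 13 = -91$)
$E = 4$ ($E = 4 + 0 = 4$)
$E \left(-4 + Z\right) = 4 \left(-4 - 91\right) = 4 \left(-95\right) = -380$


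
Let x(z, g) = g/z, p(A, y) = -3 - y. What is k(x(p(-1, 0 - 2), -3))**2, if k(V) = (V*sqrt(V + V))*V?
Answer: 486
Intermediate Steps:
k(V) = sqrt(2)*V**(5/2) (k(V) = (V*sqrt(2*V))*V = (V*(sqrt(2)*sqrt(V)))*V = (sqrt(2)*V**(3/2))*V = sqrt(2)*V**(5/2))
k(x(p(-1, 0 - 2), -3))**2 = (sqrt(2)*(-3/(-3 - (0 - 2)))**(5/2))**2 = (sqrt(2)*(-3/(-3 - 1*(-2)))**(5/2))**2 = (sqrt(2)*(-3/(-3 + 2))**(5/2))**2 = (sqrt(2)*(-3/(-1))**(5/2))**2 = (sqrt(2)*(-3*(-1))**(5/2))**2 = (sqrt(2)*3**(5/2))**2 = (sqrt(2)*(9*sqrt(3)))**2 = (9*sqrt(6))**2 = 486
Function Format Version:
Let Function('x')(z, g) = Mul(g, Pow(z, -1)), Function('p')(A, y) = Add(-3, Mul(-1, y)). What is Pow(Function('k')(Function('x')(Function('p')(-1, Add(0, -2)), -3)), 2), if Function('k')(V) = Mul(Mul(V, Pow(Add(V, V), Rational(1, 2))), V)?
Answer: 486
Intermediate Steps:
Function('k')(V) = Mul(Pow(2, Rational(1, 2)), Pow(V, Rational(5, 2))) (Function('k')(V) = Mul(Mul(V, Pow(Mul(2, V), Rational(1, 2))), V) = Mul(Mul(V, Mul(Pow(2, Rational(1, 2)), Pow(V, Rational(1, 2)))), V) = Mul(Mul(Pow(2, Rational(1, 2)), Pow(V, Rational(3, 2))), V) = Mul(Pow(2, Rational(1, 2)), Pow(V, Rational(5, 2))))
Pow(Function('k')(Function('x')(Function('p')(-1, Add(0, -2)), -3)), 2) = Pow(Mul(Pow(2, Rational(1, 2)), Pow(Mul(-3, Pow(Add(-3, Mul(-1, Add(0, -2))), -1)), Rational(5, 2))), 2) = Pow(Mul(Pow(2, Rational(1, 2)), Pow(Mul(-3, Pow(Add(-3, Mul(-1, -2)), -1)), Rational(5, 2))), 2) = Pow(Mul(Pow(2, Rational(1, 2)), Pow(Mul(-3, Pow(Add(-3, 2), -1)), Rational(5, 2))), 2) = Pow(Mul(Pow(2, Rational(1, 2)), Pow(Mul(-3, Pow(-1, -1)), Rational(5, 2))), 2) = Pow(Mul(Pow(2, Rational(1, 2)), Pow(Mul(-3, -1), Rational(5, 2))), 2) = Pow(Mul(Pow(2, Rational(1, 2)), Pow(3, Rational(5, 2))), 2) = Pow(Mul(Pow(2, Rational(1, 2)), Mul(9, Pow(3, Rational(1, 2)))), 2) = Pow(Mul(9, Pow(6, Rational(1, 2))), 2) = 486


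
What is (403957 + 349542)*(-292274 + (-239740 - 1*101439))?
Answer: -477306202047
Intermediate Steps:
(403957 + 349542)*(-292274 + (-239740 - 1*101439)) = 753499*(-292274 + (-239740 - 101439)) = 753499*(-292274 - 341179) = 753499*(-633453) = -477306202047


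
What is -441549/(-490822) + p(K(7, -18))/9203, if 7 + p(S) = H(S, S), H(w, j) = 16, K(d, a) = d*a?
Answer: 4067992845/4517034866 ≈ 0.90059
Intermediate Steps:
K(d, a) = a*d
p(S) = 9 (p(S) = -7 + 16 = 9)
-441549/(-490822) + p(K(7, -18))/9203 = -441549/(-490822) + 9/9203 = -441549*(-1/490822) + 9*(1/9203) = 441549/490822 + 9/9203 = 4067992845/4517034866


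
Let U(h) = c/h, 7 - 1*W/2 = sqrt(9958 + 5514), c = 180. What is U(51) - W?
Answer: -178/17 + 8*sqrt(967) ≈ 238.30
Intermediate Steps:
W = 14 - 8*sqrt(967) (W = 14 - 2*sqrt(9958 + 5514) = 14 - 8*sqrt(967) ≈ -234.77)
U(h) = 180/h
U(51) - W = 180/51 - (14 - 8*sqrt(967)) = 180*(1/51) + (-14 + 8*sqrt(967)) = 60/17 + (-14 + 8*sqrt(967)) = -178/17 + 8*sqrt(967)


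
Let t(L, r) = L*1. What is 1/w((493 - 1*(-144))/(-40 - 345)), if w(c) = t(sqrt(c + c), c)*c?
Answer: 55*I*sqrt(10010)/16562 ≈ 0.33225*I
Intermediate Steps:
t(L, r) = L
w(c) = sqrt(2)*c**(3/2) (w(c) = sqrt(c + c)*c = sqrt(2*c)*c = (sqrt(2)*sqrt(c))*c = sqrt(2)*c**(3/2))
1/w((493 - 1*(-144))/(-40 - 345)) = 1/(sqrt(2)*((493 - 1*(-144))/(-40 - 345))**(3/2)) = 1/(sqrt(2)*((493 + 144)/(-385))**(3/2)) = 1/(sqrt(2)*(637*(-1/385))**(3/2)) = 1/(sqrt(2)*(-91/55)**(3/2)) = 1/(sqrt(2)*(-91*I*sqrt(5005)/3025)) = 1/(-91*I*sqrt(10010)/3025) = 55*I*sqrt(10010)/16562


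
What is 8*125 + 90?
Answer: 1090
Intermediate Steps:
8*125 + 90 = 1000 + 90 = 1090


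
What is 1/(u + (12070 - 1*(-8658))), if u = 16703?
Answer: 1/37431 ≈ 2.6716e-5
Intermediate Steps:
1/(u + (12070 - 1*(-8658))) = 1/(16703 + (12070 - 1*(-8658))) = 1/(16703 + (12070 + 8658)) = 1/(16703 + 20728) = 1/37431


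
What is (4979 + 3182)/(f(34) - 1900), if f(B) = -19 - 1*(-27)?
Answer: -8161/1892 ≈ -4.3134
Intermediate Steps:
f(B) = 8 (f(B) = -19 + 27 = 8)
(4979 + 3182)/(f(34) - 1900) = (4979 + 3182)/(8 - 1900) = 8161/(-1892) = 8161*(-1/1892) = -8161/1892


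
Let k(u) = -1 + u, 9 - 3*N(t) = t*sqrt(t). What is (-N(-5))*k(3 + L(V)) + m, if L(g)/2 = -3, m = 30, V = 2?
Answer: 42 + 20*I*sqrt(5)/3 ≈ 42.0 + 14.907*I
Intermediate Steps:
N(t) = 3 - t**(3/2)/3 (N(t) = 3 - t*sqrt(t)/3 = 3 - t**(3/2)/3)
L(g) = -6 (L(g) = 2*(-3) = -6)
(-N(-5))*k(3 + L(V)) + m = (-(3 - (-5)*I*sqrt(5)/3))*(-1 + (3 - 6)) + 30 = (-(3 - (-5)*I*sqrt(5)/3))*(-1 - 3) + 30 = -(3 + 5*I*sqrt(5)/3)*(-4) + 30 = (-3 - 5*I*sqrt(5)/3)*(-4) + 30 = (12 + 20*I*sqrt(5)/3) + 30 = 42 + 20*I*sqrt(5)/3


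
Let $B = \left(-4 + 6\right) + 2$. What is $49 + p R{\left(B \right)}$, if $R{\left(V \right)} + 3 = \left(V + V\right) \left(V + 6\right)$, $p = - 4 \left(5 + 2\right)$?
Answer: $-2107$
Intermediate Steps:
$p = -28$ ($p = \left(-4\right) 7 = -28$)
$B = 4$ ($B = 2 + 2 = 4$)
$R{\left(V \right)} = -3 + 2 V \left(6 + V\right)$ ($R{\left(V \right)} = -3 + \left(V + V\right) \left(V + 6\right) = -3 + 2 V \left(6 + V\right)$)
$49 + p R{\left(B \right)} = 49 - 28 \left(-3 + 2 \cdot 4^{2} + 12 \cdot 4\right) = 49 - 28 \left(-3 + 2 \cdot 16 + 48\right) = 49 - 28 \left(-3 + 32 + 48\right) = 49 - 2156 = -2107$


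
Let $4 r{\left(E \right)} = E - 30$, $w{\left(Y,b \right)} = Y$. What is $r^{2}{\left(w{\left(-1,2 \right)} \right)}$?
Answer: $\frac{961}{16} \approx 60.063$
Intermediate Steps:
$r{\left(E \right)} = - \frac{15}{2} + \frac{E}{4}$ ($r{\left(E \right)} = \frac{E - 30}{4} = \frac{-30 + E}{4} = - \frac{15}{2} + \frac{E}{4}$)
$r^{2}{\left(w{\left(-1,2 \right)} \right)} = \left(- \frac{15}{2} + \frac{1}{4} \left(-1\right)\right)^{2} = \left(- \frac{15}{2} - \frac{1}{4}\right)^{2} = \left(- \frac{31}{4}\right)^{2} = \frac{961}{16}$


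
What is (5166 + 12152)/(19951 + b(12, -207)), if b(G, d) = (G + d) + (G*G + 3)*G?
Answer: 8659/10760 ≈ 0.80474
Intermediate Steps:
b(G, d) = G + d + G*(3 + G²) (b(G, d) = (G + d) + (G² + 3)*G = (G + d) + (3 + G²)*G = (G + d) + G*(3 + G²) = G + d + G*(3 + G²))
(5166 + 12152)/(19951 + b(12, -207)) = (5166 + 12152)/(19951 + (-207 + 12³ + 4*12)) = 17318/(19951 + (-207 + 1728 + 48)) = 17318/(19951 + 1569) = 17318/21520 = 17318*(1/21520) = 8659/10760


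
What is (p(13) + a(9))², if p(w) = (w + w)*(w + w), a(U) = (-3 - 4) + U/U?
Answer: 448900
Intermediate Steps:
a(U) = -6 (a(U) = -7 + 1 = -6)
p(w) = 4*w² (p(w) = (2*w)*(2*w) = 4*w²)
(p(13) + a(9))² = (4*13² - 6)² = (4*169 - 6)² = (676 - 6)² = 670² = 448900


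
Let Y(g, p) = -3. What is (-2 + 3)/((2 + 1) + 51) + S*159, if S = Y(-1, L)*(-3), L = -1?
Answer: 77275/54 ≈ 1431.0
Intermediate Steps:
S = 9 (S = -3*(-3) = 9)
(-2 + 3)/((2 + 1) + 51) + S*159 = (-2 + 3)/((2 + 1) + 51) + 9*159 = 1/(3 + 51) + 1431 = 1/54 + 1431 = 77275/54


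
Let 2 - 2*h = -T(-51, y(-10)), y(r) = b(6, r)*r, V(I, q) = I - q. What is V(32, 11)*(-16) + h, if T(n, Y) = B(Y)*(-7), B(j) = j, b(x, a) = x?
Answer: -125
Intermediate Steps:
y(r) = 6*r
T(n, Y) = -7*Y (T(n, Y) = Y*(-7) = -7*Y)
h = 211 (h = 1 - (-1)*(-42*(-10))/2 = 1 - (-1)*(-7*(-60))/2 = 1 - (-1)*420/2 = 1 - ½*(-420) = 1 + 210 = 211)
V(32, 11)*(-16) + h = (32 - 1*11)*(-16) + 211 = (32 - 11)*(-16) + 211 = 21*(-16) + 211 = -336 + 211 = -125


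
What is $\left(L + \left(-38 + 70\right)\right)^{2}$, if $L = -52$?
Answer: $400$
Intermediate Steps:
$\left(L + \left(-38 + 70\right)\right)^{2} = \left(-52 + \left(-38 + 70\right)\right)^{2} = \left(-52 + 32\right)^{2} = \left(-20\right)^{2} = 400$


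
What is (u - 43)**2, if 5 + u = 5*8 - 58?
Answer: 4356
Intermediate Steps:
u = -23 (u = -5 + (5*8 - 58) = -5 + (40 - 58) = -5 - 18 = -23)
(u - 43)**2 = (-23 - 43)**2 = (-66)**2 = 4356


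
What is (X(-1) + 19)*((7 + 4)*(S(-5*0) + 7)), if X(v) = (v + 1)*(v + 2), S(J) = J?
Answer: 1463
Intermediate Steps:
X(v) = (1 + v)*(2 + v)
(X(-1) + 19)*((7 + 4)*(S(-5*0) + 7)) = ((2 + (-1)² + 3*(-1)) + 19)*((7 + 4)*(-5*0 + 7)) = ((2 + 1 - 3) + 19)*(11*(0 + 7)) = (0 + 19)*(11*7) = 19*77 = 1463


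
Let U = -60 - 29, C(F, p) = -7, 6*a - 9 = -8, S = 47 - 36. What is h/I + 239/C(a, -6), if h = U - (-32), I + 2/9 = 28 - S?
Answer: -39680/1057 ≈ -37.540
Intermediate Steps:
S = 11
a = ⅙ (a = 3/2 + (⅙)*(-8) = 3/2 - 4/3 = ⅙ ≈ 0.16667)
U = -89
I = 151/9 (I = -2/9 + (28 - 1*11) = -2/9 + (28 - 11) = -2/9 + 17 = 151/9 ≈ 16.778)
h = -57 (h = -89 - (-32) = -89 - 1*(-32) = -89 + 32 = -57)
h/I + 239/C(a, -6) = -57/151/9 + 239/(-7) = -57*9/151 + 239*(-⅐) = -513/151 - 239/7 = -39680/1057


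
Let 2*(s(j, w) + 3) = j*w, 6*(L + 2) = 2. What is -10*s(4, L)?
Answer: 190/3 ≈ 63.333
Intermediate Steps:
L = -5/3 (L = -2 + (⅙)*2 = -2 + ⅓ = -5/3 ≈ -1.6667)
s(j, w) = -3 + j*w/2 (s(j, w) = -3 + (j*w)/2 = -3 + j*w/2)
-10*s(4, L) = -10*(-3 + (½)*4*(-5/3)) = -10*(-3 - 10/3) = -10*(-19/3) = 190/3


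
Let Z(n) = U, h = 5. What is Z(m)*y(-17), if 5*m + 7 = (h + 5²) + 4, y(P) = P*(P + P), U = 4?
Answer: 2312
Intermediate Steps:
y(P) = 2*P² (y(P) = P*(2*P) = 2*P²)
m = 27/5 (m = -7/5 + ((5 + 5²) + 4)/5 = -7/5 + ((5 + 25) + 4)/5 = -7/5 + (30 + 4)/5 = -7/5 + (⅕)*34 = -7/5 + 34/5 = 27/5 ≈ 5.4000)
Z(n) = 4
Z(m)*y(-17) = 4*(2*(-17)²) = 4*(2*289) = 4*578 = 2312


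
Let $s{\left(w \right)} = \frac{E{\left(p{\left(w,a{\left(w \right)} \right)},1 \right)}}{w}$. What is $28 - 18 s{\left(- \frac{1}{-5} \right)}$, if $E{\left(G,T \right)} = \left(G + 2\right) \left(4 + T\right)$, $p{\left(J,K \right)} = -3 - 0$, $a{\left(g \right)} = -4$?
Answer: $478$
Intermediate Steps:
$p{\left(J,K \right)} = -3$ ($p{\left(J,K \right)} = -3 + 0 = -3$)
$E{\left(G,T \right)} = \left(2 + G\right) \left(4 + T\right)$
$s{\left(w \right)} = - \frac{5}{w}$ ($s{\left(w \right)} = \frac{8 + 2 \cdot 1 + 4 \left(-3\right) - 3}{w} = \frac{8 + 2 - 12 - 3}{w} = - \frac{5}{w}$)
$28 - 18 s{\left(- \frac{1}{-5} \right)} = 28 - 18 \left(- \frac{5}{\left(-1\right) \frac{1}{-5}}\right) = 28 - 18 \left(- \frac{5}{\left(-1\right) \left(- \frac{1}{5}\right)}\right) = 28 - 18 \left(- 5 \frac{1}{\frac{1}{5}}\right) = 28 - 18 \left(\left(-5\right) 5\right) = 28 - -450 = 28 + 450 = 478$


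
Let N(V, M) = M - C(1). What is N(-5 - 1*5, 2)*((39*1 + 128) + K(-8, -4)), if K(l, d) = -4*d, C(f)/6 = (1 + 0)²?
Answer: -732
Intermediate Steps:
C(f) = 6 (C(f) = 6*(1 + 0)² = 6*1² = 6*1 = 6)
N(V, M) = -6 + M (N(V, M) = M - 1*6 = M - 6 = -6 + M)
N(-5 - 1*5, 2)*((39*1 + 128) + K(-8, -4)) = (-6 + 2)*((39*1 + 128) - 4*(-4)) = -4*((39 + 128) + 16) = -4*(167 + 16) = -4*183 = -732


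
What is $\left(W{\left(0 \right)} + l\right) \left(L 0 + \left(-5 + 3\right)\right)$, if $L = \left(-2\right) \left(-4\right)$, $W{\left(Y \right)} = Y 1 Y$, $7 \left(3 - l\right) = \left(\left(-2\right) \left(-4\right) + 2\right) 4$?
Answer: $\frac{38}{7} \approx 5.4286$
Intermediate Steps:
$l = - \frac{19}{7}$ ($l = 3 - \frac{\left(\left(-2\right) \left(-4\right) + 2\right) 4}{7} = 3 - \frac{\left(8 + 2\right) 4}{7} = 3 - \frac{10 \cdot 4}{7} = 3 - \frac{40}{7} = - \frac{19}{7} \approx -2.7143$)
$W{\left(Y \right)} = Y^{2}$ ($W{\left(Y \right)} = Y Y = Y^{2}$)
$L = 8$
$\left(W{\left(0 \right)} + l\right) \left(L 0 + \left(-5 + 3\right)\right) = \left(0^{2} - \frac{19}{7}\right) \left(8 \cdot 0 + \left(-5 + 3\right)\right) = \left(0 - \frac{19}{7}\right) \left(0 - 2\right) = \left(- \frac{19}{7}\right) \left(-2\right) = \frac{38}{7}$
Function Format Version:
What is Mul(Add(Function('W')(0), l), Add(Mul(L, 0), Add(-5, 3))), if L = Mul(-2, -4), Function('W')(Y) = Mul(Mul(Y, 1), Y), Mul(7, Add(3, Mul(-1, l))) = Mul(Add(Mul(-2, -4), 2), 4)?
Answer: Rational(38, 7) ≈ 5.4286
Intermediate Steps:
l = Rational(-19, 7) (l = Add(3, Mul(Rational(-1, 7), Mul(Add(Mul(-2, -4), 2), 4))) = Add(3, Mul(Rational(-1, 7), Mul(Add(8, 2), 4))) = Add(3, Mul(Rational(-1, 7), Mul(10, 4))) = Add(3, Mul(Rational(-1, 7), 40)) = Add(3, Rational(-40, 7)) = Rational(-19, 7) ≈ -2.7143)
Function('W')(Y) = Pow(Y, 2) (Function('W')(Y) = Mul(Y, Y) = Pow(Y, 2))
L = 8
Mul(Add(Function('W')(0), l), Add(Mul(L, 0), Add(-5, 3))) = Mul(Add(Pow(0, 2), Rational(-19, 7)), Add(Mul(8, 0), Add(-5, 3))) = Mul(Add(0, Rational(-19, 7)), Add(0, -2)) = Mul(Rational(-19, 7), -2) = Rational(38, 7)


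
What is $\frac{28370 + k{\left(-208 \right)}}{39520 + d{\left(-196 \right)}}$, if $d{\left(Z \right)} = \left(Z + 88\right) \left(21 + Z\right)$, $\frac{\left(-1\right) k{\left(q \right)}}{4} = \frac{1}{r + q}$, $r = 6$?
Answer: $\frac{716343}{1475105} \approx 0.48562$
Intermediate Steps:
$k{\left(q \right)} = - \frac{4}{6 + q}$
$d{\left(Z \right)} = \left(21 + Z\right) \left(88 + Z\right)$ ($d{\left(Z \right)} = \left(88 + Z\right) \left(21 + Z\right) = \left(21 + Z\right) \left(88 + Z\right)$)
$\frac{28370 + k{\left(-208 \right)}}{39520 + d{\left(-196 \right)}} = \frac{28370 - \frac{4}{6 - 208}}{39520 + \left(1848 + \left(-196\right)^{2} + 109 \left(-196\right)\right)} = \frac{28370 - \frac{4}{-202}}{39520 + \left(1848 + 38416 - 21364\right)} = \frac{28370 - - \frac{2}{101}}{39520 + 18900} = \frac{28370 + \frac{2}{101}}{58420} = \frac{2865372}{101} \cdot \frac{1}{58420} = \frac{716343}{1475105}$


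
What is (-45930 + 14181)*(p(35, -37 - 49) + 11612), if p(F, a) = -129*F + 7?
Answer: -225544896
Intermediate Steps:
p(F, a) = 7 - 129*F
(-45930 + 14181)*(p(35, -37 - 49) + 11612) = (-45930 + 14181)*((7 - 129*35) + 11612) = -31749*((7 - 4515) + 11612) = -31749*(-4508 + 11612) = -31749*7104 = -225544896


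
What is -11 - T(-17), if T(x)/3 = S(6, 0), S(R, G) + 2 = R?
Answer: -23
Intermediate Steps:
S(R, G) = -2 + R
T(x) = 12 (T(x) = 3*(-2 + 6) = 3*4 = 12)
-11 - T(-17) = -11 - 1*12 = -11 - 12 = -23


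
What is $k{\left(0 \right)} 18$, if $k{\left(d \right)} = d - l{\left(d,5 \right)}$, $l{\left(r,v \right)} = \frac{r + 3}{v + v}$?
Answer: $- \frac{27}{5} \approx -5.4$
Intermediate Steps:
$l{\left(r,v \right)} = \frac{3 + r}{2 v}$
$k{\left(d \right)} = - \frac{3}{10} + \frac{9 d}{10}$ ($k{\left(d \right)} = d - \frac{3 + d}{2 \cdot 5} = d - \frac{1}{2} \cdot \frac{1}{5} \left(3 + d\right) = d - \left(\frac{3}{10} + \frac{d}{10}\right) = - \frac{3}{10} + \frac{9 d}{10}$)
$k{\left(0 \right)} 18 = \left(- \frac{3}{10} + \frac{9}{10} \cdot 0\right) 18 = \left(- \frac{3}{10} + 0\right) 18 = \left(- \frac{3}{10}\right) 18 = - \frac{27}{5}$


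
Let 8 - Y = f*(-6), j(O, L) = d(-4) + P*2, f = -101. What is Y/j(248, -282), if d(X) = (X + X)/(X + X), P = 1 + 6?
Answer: -598/15 ≈ -39.867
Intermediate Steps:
P = 7
d(X) = 1 (d(X) = (2*X)/((2*X)) = (2*X)*(1/(2*X)) = 1)
j(O, L) = 15 (j(O, L) = 1 + 7*2 = 1 + 14 = 15)
Y = -598 (Y = 8 - (-101)*(-6) = 8 - 1*606 = 8 - 606 = -598)
Y/j(248, -282) = -598/15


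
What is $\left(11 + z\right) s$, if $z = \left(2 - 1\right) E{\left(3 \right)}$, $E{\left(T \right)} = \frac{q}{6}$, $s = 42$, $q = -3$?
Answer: $441$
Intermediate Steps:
$E{\left(T \right)} = - \frac{1}{2}$ ($E{\left(T \right)} = - \frac{3}{6} = \left(-3\right) \frac{1}{6} = - \frac{1}{2}$)
$z = - \frac{1}{2}$ ($z = \left(2 - 1\right) \left(- \frac{1}{2}\right) = 1 \left(- \frac{1}{2}\right) = - \frac{1}{2} \approx -0.5$)
$\left(11 + z\right) s = \left(11 - \frac{1}{2}\right) 42 = \frac{21}{2} \cdot 42 = 441$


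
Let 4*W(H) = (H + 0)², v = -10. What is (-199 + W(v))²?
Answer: 30276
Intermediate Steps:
W(H) = H²/4 (W(H) = (H + 0)²/4 = H²/4)
(-199 + W(v))² = (-199 + (¼)*(-10)²)² = (-199 + (¼)*100)² = (-199 + 25)² = (-174)² = 30276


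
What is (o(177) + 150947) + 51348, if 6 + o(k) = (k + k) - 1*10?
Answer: 202633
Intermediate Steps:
o(k) = -16 + 2*k (o(k) = -6 + ((k + k) - 1*10) = -6 + (2*k - 10) = -6 + (-10 + 2*k) = -16 + 2*k)
(o(177) + 150947) + 51348 = ((-16 + 2*177) + 150947) + 51348 = ((-16 + 354) + 150947) + 51348 = (338 + 150947) + 51348 = 151285 + 51348 = 202633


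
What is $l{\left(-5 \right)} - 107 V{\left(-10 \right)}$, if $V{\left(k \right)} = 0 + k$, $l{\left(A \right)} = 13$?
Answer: $1083$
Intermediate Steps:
$V{\left(k \right)} = k$
$l{\left(-5 \right)} - 107 V{\left(-10 \right)} = 13 - -1070 = 13 + 1070 = 1083$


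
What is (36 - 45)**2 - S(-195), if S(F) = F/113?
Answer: 9348/113 ≈ 82.726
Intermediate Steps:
S(F) = F/113 (S(F) = F*(1/113) = F/113)
(36 - 45)**2 - S(-195) = (36 - 45)**2 - (-195)/113 = (-9)**2 - 1*(-195/113) = 81 + 195/113 = 9348/113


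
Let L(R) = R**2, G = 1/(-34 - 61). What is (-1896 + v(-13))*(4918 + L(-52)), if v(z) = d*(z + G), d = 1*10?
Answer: -293416512/19 ≈ -1.5443e+7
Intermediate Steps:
G = -1/95 (G = 1/(-95) = -1/95 ≈ -0.010526)
d = 10
v(z) = -2/19 + 10*z (v(z) = 10*(z - 1/95) = 10*(-1/95 + z) = -2/19 + 10*z)
(-1896 + v(-13))*(4918 + L(-52)) = (-1896 + (-2/19 + 10*(-13)))*(4918 + (-52)**2) = (-1896 + (-2/19 - 130))*(4918 + 2704) = (-1896 - 2472/19)*7622 = -38496/19*7622 = -293416512/19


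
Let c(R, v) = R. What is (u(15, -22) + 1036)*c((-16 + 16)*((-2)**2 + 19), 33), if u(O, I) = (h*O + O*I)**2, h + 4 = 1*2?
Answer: 0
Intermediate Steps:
h = -2 (h = -4 + 1*2 = -4 + 2 = -2)
u(O, I) = (-2*O + I*O)**2 (u(O, I) = (-2*O + O*I)**2 = (-2*O + I*O)**2)
(u(15, -22) + 1036)*c((-16 + 16)*((-2)**2 + 19), 33) = (15**2*(-2 - 22)**2 + 1036)*((-16 + 16)*((-2)**2 + 19)) = (225*(-24)**2 + 1036)*(0*(4 + 19)) = (225*576 + 1036)*(0*23) = (129600 + 1036)*0 = 130636*0 = 0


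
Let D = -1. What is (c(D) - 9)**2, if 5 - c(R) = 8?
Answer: 144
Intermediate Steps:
c(R) = -3 (c(R) = 5 - 1*8 = 5 - 8 = -3)
(c(D) - 9)**2 = (-3 - 9)**2 = (-12)**2 = 144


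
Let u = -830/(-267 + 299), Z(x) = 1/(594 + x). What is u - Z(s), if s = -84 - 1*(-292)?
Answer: -166423/6416 ≈ -25.939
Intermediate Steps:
s = 208 (s = -84 + 292 = 208)
u = -415/16 (u = -830/32 = (1/32)*(-830) = -415/16 ≈ -25.938)
u - Z(s) = -415/16 - 1/(594 + 208) = -415/16 - 1/802 = -166423/6416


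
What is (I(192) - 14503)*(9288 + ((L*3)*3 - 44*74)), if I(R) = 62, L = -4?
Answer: -86588236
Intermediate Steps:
(I(192) - 14503)*(9288 + ((L*3)*3 - 44*74)) = (62 - 14503)*(9288 + (-4*3*3 - 44*74)) = -14441*(9288 + (-12*3 - 3256)) = -14441*(9288 + (-36 - 3256)) = -14441*(9288 - 3292) = -14441*5996 = -86588236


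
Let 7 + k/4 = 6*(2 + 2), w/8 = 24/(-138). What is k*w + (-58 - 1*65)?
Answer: -5005/23 ≈ -217.61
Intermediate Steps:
w = -32/23 (w = 8*(24/(-138)) = 8*(24*(-1/138)) = 8*(-4/23) = -32/23 ≈ -1.3913)
k = 68 (k = -28 + 4*(6*(2 + 2)) = -28 + 4*(6*4) = -28 + 4*24 = -28 + 96 = 68)
k*w + (-58 - 1*65) = 68*(-32/23) + (-58 - 1*65) = -2176/23 + (-58 - 65) = -2176/23 - 123 = -5005/23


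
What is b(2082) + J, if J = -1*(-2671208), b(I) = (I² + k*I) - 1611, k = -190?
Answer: 6608741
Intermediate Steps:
b(I) = -1611 + I² - 190*I (b(I) = (I² - 190*I) - 1611 = -1611 + I² - 190*I)
J = 2671208
b(2082) + J = (-1611 + 2082² - 190*2082) + 2671208 = (-1611 + 4334724 - 395580) + 2671208 = 3937533 + 2671208 = 6608741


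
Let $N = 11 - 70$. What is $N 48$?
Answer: $-2832$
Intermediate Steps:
$N = -59$
$N 48 = \left(-59\right) 48 = -2832$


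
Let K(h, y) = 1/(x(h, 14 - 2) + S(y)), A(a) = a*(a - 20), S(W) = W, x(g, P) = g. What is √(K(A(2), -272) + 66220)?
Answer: √1570473443/154 ≈ 257.33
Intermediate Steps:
A(a) = a*(-20 + a)
K(h, y) = 1/(h + y)
√(K(A(2), -272) + 66220) = √(1/(2*(-20 + 2) - 272) + 66220) = √(1/(2*(-18) - 272) + 66220) = √(1/(-36 - 272) + 66220) = √(1/(-308) + 66220) = √(-1/308 + 66220) = √(20395759/308) = √1570473443/154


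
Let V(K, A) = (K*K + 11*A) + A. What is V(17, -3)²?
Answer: 64009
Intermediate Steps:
V(K, A) = K² + 12*A (V(K, A) = (K² + 11*A) + A = K² + 12*A)
V(17, -3)² = (17² + 12*(-3))² = (289 - 36)² = 253² = 64009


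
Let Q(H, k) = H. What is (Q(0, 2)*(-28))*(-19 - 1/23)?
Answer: 0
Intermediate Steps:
(Q(0, 2)*(-28))*(-19 - 1/23) = (0*(-28))*(-19 - 1/23) = 0*(-19 - 1*1/23) = 0*(-19 - 1/23) = 0*(-438/23) = 0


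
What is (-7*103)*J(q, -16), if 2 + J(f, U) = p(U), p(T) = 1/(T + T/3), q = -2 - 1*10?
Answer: 94451/64 ≈ 1475.8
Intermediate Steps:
q = -12 (q = -2 - 10 = -12)
p(T) = 3/(4*T) (p(T) = 1/(T + T*(1/3)) = 1/(T + T/3) = 1/(4*T/3) = 3/(4*T))
J(f, U) = -2 + 3/(4*U)
(-7*103)*J(q, -16) = (-7*103)*(-2 + (3/4)/(-16)) = -721*(-2 + (3/4)*(-1/16)) = -721*(-2 - 3/64) = -721*(-131/64) = 94451/64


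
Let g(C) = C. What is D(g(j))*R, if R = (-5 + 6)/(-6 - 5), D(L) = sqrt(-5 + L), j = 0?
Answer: -I*sqrt(5)/11 ≈ -0.20328*I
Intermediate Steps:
R = -1/11 (R = 1/(-11) = 1*(-1/11) = -1/11 ≈ -0.090909)
D(g(j))*R = sqrt(-5 + 0)*(-1/11) = sqrt(-5)*(-1/11) = (I*sqrt(5))*(-1/11) = -I*sqrt(5)/11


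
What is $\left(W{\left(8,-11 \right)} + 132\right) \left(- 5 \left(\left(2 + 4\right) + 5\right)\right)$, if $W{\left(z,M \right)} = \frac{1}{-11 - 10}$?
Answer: $- \frac{152405}{21} \approx -7257.4$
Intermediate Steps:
$W{\left(z,M \right)} = - \frac{1}{21}$ ($W{\left(z,M \right)} = \frac{1}{-21} = - \frac{1}{21}$)
$\left(W{\left(8,-11 \right)} + 132\right) \left(- 5 \left(\left(2 + 4\right) + 5\right)\right) = \left(- \frac{1}{21} + 132\right) \left(- 5 \left(\left(2 + 4\right) + 5\right)\right) = \frac{2771 \left(- 5 \left(6 + 5\right)\right)}{21} = \frac{2771 \left(\left(-5\right) 11\right)}{21} = \frac{2771}{21} \left(-55\right) = - \frac{152405}{21}$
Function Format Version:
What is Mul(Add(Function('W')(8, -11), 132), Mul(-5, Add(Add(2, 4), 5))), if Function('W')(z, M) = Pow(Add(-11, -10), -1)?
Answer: Rational(-152405, 21) ≈ -7257.4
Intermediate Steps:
Function('W')(z, M) = Rational(-1, 21) (Function('W')(z, M) = Pow(-21, -1) = Rational(-1, 21))
Mul(Add(Function('W')(8, -11), 132), Mul(-5, Add(Add(2, 4), 5))) = Mul(Add(Rational(-1, 21), 132), Mul(-5, Add(Add(2, 4), 5))) = Mul(Rational(2771, 21), Mul(-5, Add(6, 5))) = Mul(Rational(2771, 21), Mul(-5, 11)) = Mul(Rational(2771, 21), -55) = Rational(-152405, 21)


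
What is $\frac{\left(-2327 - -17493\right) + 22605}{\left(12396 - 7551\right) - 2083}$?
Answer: $\frac{37771}{2762} \approx 13.675$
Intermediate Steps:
$\frac{\left(-2327 - -17493\right) + 22605}{\left(12396 - 7551\right) - 2083} = \frac{\left(-2327 + 17493\right) + 22605}{4845 - 2083} = \frac{15166 + 22605}{2762} = 37771 \cdot \frac{1}{2762} = \frac{37771}{2762}$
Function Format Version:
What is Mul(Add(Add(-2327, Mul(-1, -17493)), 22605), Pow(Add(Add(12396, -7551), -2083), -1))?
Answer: Rational(37771, 2762) ≈ 13.675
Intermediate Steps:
Mul(Add(Add(-2327, Mul(-1, -17493)), 22605), Pow(Add(Add(12396, -7551), -2083), -1)) = Mul(Add(Add(-2327, 17493), 22605), Pow(Add(4845, -2083), -1)) = Mul(Add(15166, 22605), Pow(2762, -1)) = Mul(37771, Rational(1, 2762)) = Rational(37771, 2762)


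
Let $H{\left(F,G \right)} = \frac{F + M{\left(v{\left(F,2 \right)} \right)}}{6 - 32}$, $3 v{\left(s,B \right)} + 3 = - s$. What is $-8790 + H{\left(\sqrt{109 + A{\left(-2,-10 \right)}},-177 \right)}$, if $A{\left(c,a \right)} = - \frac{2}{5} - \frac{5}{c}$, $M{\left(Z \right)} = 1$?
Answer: $- \frac{228541}{26} - \frac{\sqrt{11110}}{260} \approx -8790.4$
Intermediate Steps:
$v{\left(s,B \right)} = -1 - \frac{s}{3}$ ($v{\left(s,B \right)} = -1 + \frac{\left(-1\right) s}{3} = -1 - \frac{s}{3}$)
$A{\left(c,a \right)} = - \frac{2}{5} - \frac{5}{c}$ ($A{\left(c,a \right)} = \left(-2\right) \frac{1}{5} - \frac{5}{c} = - \frac{2}{5} - \frac{5}{c}$)
$H{\left(F,G \right)} = - \frac{1}{26} - \frac{F}{26}$ ($H{\left(F,G \right)} = \frac{F + 1}{6 - 32} = \frac{1 + F}{-26} = \left(1 + F\right) \left(- \frac{1}{26}\right) = - \frac{1}{26} - \frac{F}{26}$)
$-8790 + H{\left(\sqrt{109 + A{\left(-2,-10 \right)}},-177 \right)} = -8790 - \left(\frac{1}{26} + \frac{\sqrt{109 - \left(\frac{2}{5} + \frac{5}{-2}\right)}}{26}\right) = -8790 - \left(\frac{1}{26} + \frac{\sqrt{109 - - \frac{21}{10}}}{26}\right) = -8790 - \left(\frac{1}{26} + \frac{\sqrt{109 + \left(- \frac{2}{5} + \frac{5}{2}\right)}}{26}\right) = -8790 - \left(\frac{1}{26} + \frac{\sqrt{109 + \frac{21}{10}}}{26}\right) = -8790 - \left(\frac{1}{26} + \frac{\sqrt{\frac{1111}{10}}}{26}\right) = -8790 - \left(\frac{1}{26} + \frac{\frac{1}{10} \sqrt{11110}}{26}\right) = -8790 - \left(\frac{1}{26} + \frac{\sqrt{11110}}{260}\right) = - \frac{228541}{26} - \frac{\sqrt{11110}}{260}$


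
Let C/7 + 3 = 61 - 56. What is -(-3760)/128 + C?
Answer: 347/8 ≈ 43.375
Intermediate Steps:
C = 14 (C = -21 + 7*(61 - 56) = -21 + 7*5 = -21 + 35 = 14)
-(-3760)/128 + C = -(-3760)/128 + 14 = -94*(-5/16) + 14 = 235/8 + 14 = 347/8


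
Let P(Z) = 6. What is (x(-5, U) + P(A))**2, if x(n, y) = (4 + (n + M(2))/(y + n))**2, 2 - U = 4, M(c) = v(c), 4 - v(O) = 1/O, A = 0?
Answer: 21687649/38416 ≈ 564.55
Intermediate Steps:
v(O) = 4 - 1/O
M(c) = 4 - 1/c
U = -2 (U = 2 - 1*4 = 2 - 4 = -2)
x(n, y) = (4 + (7/2 + n)/(n + y))**2 (x(n, y) = (4 + (n + (4 - 1/2))/(y + n))**2 = (4 + (n + (4 - 1*1/2))/(n + y))**2 = (4 + (n + (4 - 1/2))/(n + y))**2 = (4 + (n + 7/2)/(n + y))**2 = (4 + (7/2 + n)/(n + y))**2)
(x(-5, U) + P(A))**2 = ((7 + 8*(-2) + 10*(-5))**2/(4*(-5 - 2)**2) + 6)**2 = ((1/4)*(7 - 16 - 50)**2/(-7)**2 + 6)**2 = ((1/4)*(1/49)*(-59)**2 + 6)**2 = ((1/4)*(1/49)*3481 + 6)**2 = (3481/196 + 6)**2 = (4657/196)**2 = 21687649/38416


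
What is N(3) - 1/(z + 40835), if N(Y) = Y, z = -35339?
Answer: 16487/5496 ≈ 2.9998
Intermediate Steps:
N(3) - 1/(z + 40835) = 3 - 1/(-35339 + 40835) = 3 - 1/5496 = 16487/5496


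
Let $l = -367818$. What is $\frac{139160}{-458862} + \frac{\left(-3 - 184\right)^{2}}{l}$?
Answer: $- \frac{339553021}{852412642} \approx -0.39834$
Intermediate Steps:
$\frac{139160}{-458862} + \frac{\left(-3 - 184\right)^{2}}{l} = \frac{139160}{-458862} + \frac{\left(-3 - 184\right)^{2}}{-367818} = 139160 \left(- \frac{1}{458862}\right) + \left(-187\right)^{2} \left(- \frac{1}{367818}\right) = - \frac{69580}{229431} + 34969 \left(- \frac{1}{367818}\right) = - \frac{69580}{229431} - \frac{3179}{33438} = - \frac{339553021}{852412642}$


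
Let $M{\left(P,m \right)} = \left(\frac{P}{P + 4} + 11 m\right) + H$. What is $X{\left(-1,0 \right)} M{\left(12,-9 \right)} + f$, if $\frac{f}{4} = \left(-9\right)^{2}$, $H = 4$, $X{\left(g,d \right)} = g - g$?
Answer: $324$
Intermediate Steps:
$X{\left(g,d \right)} = 0$
$M{\left(P,m \right)} = 4 + 11 m + \frac{P}{4 + P}$ ($M{\left(P,m \right)} = \left(\frac{P}{P + 4} + 11 m\right) + 4 = \left(\frac{P}{4 + P} + 11 m\right) + 4 = \left(11 m + \frac{P}{4 + P}\right) + 4 = 4 + 11 m + \frac{P}{4 + P}$)
$f = 324$ ($f = 4 \left(-9\right)^{2} = 4 \cdot 81 = 324$)
$X{\left(-1,0 \right)} M{\left(12,-9 \right)} + f = 0 \frac{16 + 5 \cdot 12 + 44 \left(-9\right) + 11 \cdot 12 \left(-9\right)}{4 + 12} + 324 = 0 \frac{16 + 60 - 396 - 1188}{16} + 324 = 0 \cdot \frac{1}{16} \left(-1508\right) + 324 = 0 \left(- \frac{377}{4}\right) + 324 = 0 + 324 = 324$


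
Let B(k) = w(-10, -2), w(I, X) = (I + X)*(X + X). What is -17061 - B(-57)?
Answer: -17109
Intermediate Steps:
w(I, X) = 2*X*(I + X) (w(I, X) = (I + X)*(2*X) = 2*X*(I + X))
B(k) = 48 (B(k) = 2*(-2)*(-10 - 2) = 2*(-2)*(-12) = 48)
-17061 - B(-57) = -17061 - 1*48 = -17061 - 48 = -17109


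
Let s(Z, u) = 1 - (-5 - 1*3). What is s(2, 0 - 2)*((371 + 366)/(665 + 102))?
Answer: 6633/767 ≈ 8.6480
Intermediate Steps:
s(Z, u) = 9 (s(Z, u) = 1 - (-5 - 3) = 1 - 1*(-8) = 1 + 8 = 9)
s(2, 0 - 2)*((371 + 366)/(665 + 102)) = 9*((371 + 366)/(665 + 102)) = 9*(737/767) = 6633/767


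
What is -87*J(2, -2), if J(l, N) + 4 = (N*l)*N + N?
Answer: -174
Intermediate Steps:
J(l, N) = -4 + N + l*N² (J(l, N) = -4 + ((N*l)*N + N) = -4 + (l*N² + N) = -4 + (N + l*N²) = -4 + N + l*N²)
-87*J(2, -2) = -87*(-4 - 2 + 2*(-2)²) = -87*(-4 - 2 + 2*4) = -87*(-4 - 2 + 8) = -87*2 = -174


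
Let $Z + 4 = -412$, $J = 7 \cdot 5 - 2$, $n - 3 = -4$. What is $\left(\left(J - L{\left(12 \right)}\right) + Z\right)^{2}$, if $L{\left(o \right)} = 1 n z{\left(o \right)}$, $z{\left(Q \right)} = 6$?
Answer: $142129$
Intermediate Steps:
$n = -1$ ($n = 3 - 4 = -1$)
$J = 33$ ($J = 35 - 2 = 33$)
$Z = -416$ ($Z = -4 - 412 = -416$)
$L{\left(o \right)} = -6$ ($L{\left(o \right)} = 1 \left(-1\right) 6 = \left(-1\right) 6 = -6$)
$\left(\left(J - L{\left(12 \right)}\right) + Z\right)^{2} = \left(\left(33 - -6\right) - 416\right)^{2} = \left(\left(33 + 6\right) - 416\right)^{2} = \left(39 - 416\right)^{2} = \left(-377\right)^{2} = 142129$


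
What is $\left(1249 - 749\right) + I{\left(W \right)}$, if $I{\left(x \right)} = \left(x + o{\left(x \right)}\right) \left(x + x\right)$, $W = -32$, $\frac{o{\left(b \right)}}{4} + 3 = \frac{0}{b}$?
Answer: $3316$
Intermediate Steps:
$o{\left(b \right)} = -12$ ($o{\left(b \right)} = -12 + 4 \frac{0}{b} = -12 + 4 \cdot 0 = -12 + 0 = -12$)
$I{\left(x \right)} = 2 x \left(-12 + x\right)$ ($I{\left(x \right)} = \left(x - 12\right) \left(x + x\right) = \left(-12 + x\right) 2 x = 2 x \left(-12 + x\right)$)
$\left(1249 - 749\right) + I{\left(W \right)} = \left(1249 - 749\right) + 2 \left(-32\right) \left(-12 - 32\right) = 500 + 2 \left(-32\right) \left(-44\right) = 500 + 2816 = 3316$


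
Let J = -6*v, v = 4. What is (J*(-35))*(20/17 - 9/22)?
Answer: 120540/187 ≈ 644.60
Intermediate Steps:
J = -24 (J = -6*4 = -24)
(J*(-35))*(20/17 - 9/22) = (-24*(-35))*(20/17 - 9/22) = 840*(20*(1/17) - 9*1/22) = 840*(20/17 - 9/22) = 840*(287/374) = 120540/187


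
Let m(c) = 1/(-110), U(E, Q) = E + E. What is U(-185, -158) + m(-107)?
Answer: -40701/110 ≈ -370.01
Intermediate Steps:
U(E, Q) = 2*E
m(c) = -1/110
U(-185, -158) + m(-107) = 2*(-185) - 1/110 = -370 - 1/110 = -40701/110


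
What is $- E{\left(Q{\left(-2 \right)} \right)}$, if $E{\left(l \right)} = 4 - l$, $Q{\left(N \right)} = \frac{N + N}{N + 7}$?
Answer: $- \frac{24}{5} \approx -4.8$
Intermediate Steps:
$Q{\left(N \right)} = \frac{2 N}{7 + N}$
$- E{\left(Q{\left(-2 \right)} \right)} = - (4 - 2 \left(-2\right) \frac{1}{7 - 2}) = - (4 - 2 \left(-2\right) \frac{1}{5}) = - (4 - - \frac{4}{5}) = - (4 + \frac{4}{5}) = \left(-1\right) \frac{24}{5} = - \frac{24}{5}$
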